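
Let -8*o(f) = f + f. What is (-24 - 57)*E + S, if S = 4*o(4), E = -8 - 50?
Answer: 4694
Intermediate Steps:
o(f) = -f/4 (o(f) = -(f + f)/8 = -f/4)
E = -58
S = -4 (S = 4*(-1/4*4) = 4*(-1) = -4)
(-24 - 57)*E + S = (-24 - 57)*(-58) - 4 = -81*(-58) - 4 = 4698 - 4 = 4694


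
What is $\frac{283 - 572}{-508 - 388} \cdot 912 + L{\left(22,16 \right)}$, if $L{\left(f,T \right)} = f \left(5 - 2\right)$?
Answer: $\frac{20169}{56} \approx 360.16$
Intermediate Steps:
$L{\left(f,T \right)} = 3 f$ ($L{\left(f,T \right)} = f 3 = 3 f$)
$\frac{283 - 572}{-508 - 388} \cdot 912 + L{\left(22,16 \right)} = \frac{283 - 572}{-508 - 388} \cdot 912 + 3 \cdot 22 = - \frac{289}{-896} \cdot 912 + 66 = \left(-289\right) \left(- \frac{1}{896}\right) 912 + 66 = \frac{289}{896} \cdot 912 + 66 = \frac{16473}{56} + 66 = \frac{20169}{56}$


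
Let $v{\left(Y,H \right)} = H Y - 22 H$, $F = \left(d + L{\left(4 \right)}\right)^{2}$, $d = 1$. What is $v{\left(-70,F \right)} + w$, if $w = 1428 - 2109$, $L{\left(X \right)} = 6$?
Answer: $-5189$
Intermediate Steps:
$F = 49$ ($F = \left(1 + 6\right)^{2} = 7^{2} = 49$)
$v{\left(Y,H \right)} = - 22 H + H Y$
$w = -681$ ($w = 1428 - 2109 = -681$)
$v{\left(-70,F \right)} + w = 49 \left(-22 - 70\right) - 681 = 49 \left(-92\right) - 681 = -4508 - 681 = -5189$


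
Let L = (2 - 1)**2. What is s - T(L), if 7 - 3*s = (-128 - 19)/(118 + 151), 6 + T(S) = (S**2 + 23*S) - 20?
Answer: 3644/807 ≈ 4.5155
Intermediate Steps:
L = 1 (L = 1**2 = 1)
T(S) = -26 + S**2 + 23*S (T(S) = -6 + ((S**2 + 23*S) - 20) = -6 + (-20 + S**2 + 23*S) = -26 + S**2 + 23*S)
s = 2030/807 (s = 7/3 - (-128 - 19)/(3*(118 + 151)) = 7/3 - (-49)/269 = 7/3 - 1/3*(-147/269) = 7/3 + 49/269 = 2030/807 ≈ 2.5155)
s - T(L) = 2030/807 - (-26 + 1**2 + 23*1) = 2030/807 - (-26 + 1 + 23) = 2030/807 - 1*(-2) = 2030/807 + 2 = 3644/807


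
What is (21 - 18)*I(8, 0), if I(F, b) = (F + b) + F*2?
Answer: 72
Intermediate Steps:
I(F, b) = b + 3*F (I(F, b) = (F + b) + 2*F = b + 3*F)
(21 - 18)*I(8, 0) = (21 - 18)*(0 + 3*8) = 3*(0 + 24) = 3*24 = 72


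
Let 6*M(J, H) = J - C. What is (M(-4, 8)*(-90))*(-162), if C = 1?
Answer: -12150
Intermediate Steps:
M(J, H) = -1/6 + J/6 (M(J, H) = (J - 1*1)/6 = (J - 1)/6 = (-1 + J)/6 = -1/6 + J/6)
(M(-4, 8)*(-90))*(-162) = ((-1/6 + (1/6)*(-4))*(-90))*(-162) = ((-1/6 - 2/3)*(-90))*(-162) = -5/6*(-90)*(-162) = 75*(-162) = -12150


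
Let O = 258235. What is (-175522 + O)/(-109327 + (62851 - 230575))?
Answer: -82713/277051 ≈ -0.29855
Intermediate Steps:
(-175522 + O)/(-109327 + (62851 - 230575)) = (-175522 + 258235)/(-109327 + (62851 - 230575)) = 82713/(-109327 - 167724) = 82713/(-277051) = 82713*(-1/277051) = -82713/277051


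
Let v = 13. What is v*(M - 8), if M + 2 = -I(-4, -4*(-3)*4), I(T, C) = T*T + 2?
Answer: -364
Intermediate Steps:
I(T, C) = 2 + T**2 (I(T, C) = T**2 + 2 = 2 + T**2)
M = -20 (M = -2 - (2 + (-4)**2) = -2 - (2 + 16) = -2 - 1*18 = -2 - 18 = -20)
v*(M - 8) = 13*(-20 - 8) = 13*(-28) = -364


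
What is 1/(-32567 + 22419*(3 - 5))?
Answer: -1/77405 ≈ -1.2919e-5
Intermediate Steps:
1/(-32567 + 22419*(3 - 5)) = 1/(-32567 + 22419*(-2)) = 1/(-32567 - 44838) = 1/(-77405) = -1/77405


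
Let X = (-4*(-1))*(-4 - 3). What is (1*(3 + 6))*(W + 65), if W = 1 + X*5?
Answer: -666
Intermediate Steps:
X = -28 (X = 4*(-7) = -28)
W = -139 (W = 1 - 28*5 = 1 - 140 = -139)
(1*(3 + 6))*(W + 65) = (1*(3 + 6))*(-139 + 65) = (1*9)*(-74) = 9*(-74) = -666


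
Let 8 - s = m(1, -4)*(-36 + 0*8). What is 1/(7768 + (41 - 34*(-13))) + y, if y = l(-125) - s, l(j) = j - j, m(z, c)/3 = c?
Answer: 3498425/8251 ≈ 424.00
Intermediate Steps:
m(z, c) = 3*c
s = -424 (s = 8 - 3*(-4)*(-36 + 0*8) = 8 - (-12)*(-36 + 0) = 8 - (-12)*(-36) = 8 - 1*432 = 8 - 432 = -424)
l(j) = 0
y = 424 (y = 0 - 1*(-424) = 0 + 424 = 424)
1/(7768 + (41 - 34*(-13))) + y = 1/(7768 + (41 - 34*(-13))) + 424 = 1/(7768 + (41 + 442)) + 424 = 1/(7768 + 483) + 424 = 1/8251 + 424 = 3498425/8251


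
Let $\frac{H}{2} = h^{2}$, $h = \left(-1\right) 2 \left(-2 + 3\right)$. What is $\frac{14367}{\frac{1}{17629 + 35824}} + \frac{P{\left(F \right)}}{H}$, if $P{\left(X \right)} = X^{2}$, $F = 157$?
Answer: $\frac{6143698657}{8} \approx 7.6796 \cdot 10^{8}$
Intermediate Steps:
$h = -2$ ($h = \left(-2\right) 1 = -2$)
$H = 8$ ($H = 2 \left(-2\right)^{2} = 2 \cdot 4 = 8$)
$\frac{14367}{\frac{1}{17629 + 35824}} + \frac{P{\left(F \right)}}{H} = \frac{14367}{\frac{1}{17629 + 35824}} + \frac{157^{2}}{8} = \frac{14367}{\frac{1}{53453}} + 24649 \cdot \frac{1}{8} = 14367 \frac{1}{\frac{1}{53453}} + \frac{24649}{8} = 14367 \cdot 53453 + \frac{24649}{8} = 767959251 + \frac{24649}{8} = \frac{6143698657}{8}$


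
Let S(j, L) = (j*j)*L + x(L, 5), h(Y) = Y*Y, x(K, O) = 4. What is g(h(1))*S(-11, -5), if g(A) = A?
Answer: -601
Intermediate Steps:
h(Y) = Y²
S(j, L) = 4 + L*j² (S(j, L) = (j*j)*L + 4 = j²*L + 4 = L*j² + 4 = 4 + L*j²)
g(h(1))*S(-11, -5) = 1²*(4 - 5*(-11)²) = 1*(4 - 5*121) = 1*(4 - 605) = 1*(-601) = -601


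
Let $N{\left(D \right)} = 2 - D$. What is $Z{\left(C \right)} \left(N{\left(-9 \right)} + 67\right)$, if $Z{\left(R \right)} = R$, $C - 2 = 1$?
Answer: $234$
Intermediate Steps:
$C = 3$ ($C = 2 + 1 = 3$)
$Z{\left(C \right)} \left(N{\left(-9 \right)} + 67\right) = 3 \left(\left(2 - -9\right) + 67\right) = 3 \left(\left(2 + 9\right) + 67\right) = 3 \left(11 + 67\right) = 3 \cdot 78 = 234$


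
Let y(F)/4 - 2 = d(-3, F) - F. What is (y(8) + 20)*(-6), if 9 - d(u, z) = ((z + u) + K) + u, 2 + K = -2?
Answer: -240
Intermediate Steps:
K = -4 (K = -2 - 2 = -4)
d(u, z) = 13 - z - 2*u (d(u, z) = 9 - (((z + u) - 4) + u) = 9 - (((u + z) - 4) + u) = 9 - ((-4 + u + z) + u) = 9 - (-4 + z + 2*u) = 9 + (4 - z - 2*u) = 13 - z - 2*u)
y(F) = 84 - 8*F (y(F) = 8 + 4*((13 - F - 2*(-3)) - F) = 8 + 4*((13 - F + 6) - F) = 8 + 4*((19 - F) - F) = 8 + 4*(19 - 2*F) = 8 + (76 - 8*F) = 84 - 8*F)
(y(8) + 20)*(-6) = ((84 - 8*8) + 20)*(-6) = ((84 - 64) + 20)*(-6) = (20 + 20)*(-6) = 40*(-6) = -240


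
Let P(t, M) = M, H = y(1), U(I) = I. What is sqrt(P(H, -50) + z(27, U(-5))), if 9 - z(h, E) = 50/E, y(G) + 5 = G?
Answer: I*sqrt(31) ≈ 5.5678*I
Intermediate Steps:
y(G) = -5 + G
H = -4 (H = -5 + 1 = -4)
z(h, E) = 9 - 50/E
sqrt(P(H, -50) + z(27, U(-5))) = sqrt(-50 + (9 - 50/(-5))) = sqrt(-50 + (9 - 50*(-1/5))) = sqrt(-50 + (9 + 10)) = sqrt(-50 + 19) = sqrt(-31) = I*sqrt(31)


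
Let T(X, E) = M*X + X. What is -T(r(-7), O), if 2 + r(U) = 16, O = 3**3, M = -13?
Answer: 168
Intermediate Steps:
O = 27
r(U) = 14 (r(U) = -2 + 16 = 14)
T(X, E) = -12*X (T(X, E) = -13*X + X = -12*X)
-T(r(-7), O) = -(-12)*14 = -1*(-168) = 168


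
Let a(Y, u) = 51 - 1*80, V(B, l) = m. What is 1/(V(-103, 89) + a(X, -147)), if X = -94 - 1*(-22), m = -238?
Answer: -1/267 ≈ -0.0037453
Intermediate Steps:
X = -72 (X = -94 + 22 = -72)
V(B, l) = -238
a(Y, u) = -29 (a(Y, u) = 51 - 80 = -29)
1/(V(-103, 89) + a(X, -147)) = 1/(-238 - 29) = 1/(-267) = -1/267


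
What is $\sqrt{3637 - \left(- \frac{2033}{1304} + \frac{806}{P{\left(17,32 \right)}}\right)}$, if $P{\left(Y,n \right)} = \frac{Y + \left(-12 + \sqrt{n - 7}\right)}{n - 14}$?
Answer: $\frac{\sqrt{23250628070}}{3260} \approx 46.773$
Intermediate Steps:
$P{\left(Y,n \right)} = \frac{-12 + Y + \sqrt{-7 + n}}{-14 + n}$ ($P{\left(Y,n \right)} = \frac{Y + \left(-12 + \sqrt{-7 + n}\right)}{-14 + n} = \frac{-12 + Y + \sqrt{-7 + n}}{-14 + n}$)
$\sqrt{3637 - \left(- \frac{2033}{1304} + \frac{806}{P{\left(17,32 \right)}}\right)} = \sqrt{3637 - \left(- \frac{2033}{1304} + 806 \frac{-14 + 32}{-12 + 17 + \sqrt{-7 + 32}}\right)} = \sqrt{3637 - \left(- \frac{2033}{1304} + \frac{806}{\frac{1}{18} \left(-12 + 17 + \sqrt{25}\right)}\right)} = \sqrt{3637 + \left(- \frac{806}{\frac{1}{18} \left(-12 + 17 + 5\right)} + \frac{2033}{1304}\right)} = \sqrt{3637 + \left(- \frac{806}{\frac{1}{18} \cdot 10} + \frac{2033}{1304}\right)} = \sqrt{3637 + \left(- \frac{806}{\frac{5}{9}} + \frac{2033}{1304}\right)} = \sqrt{3637 + \left(\left(-806\right) \frac{9}{5} + \frac{2033}{1304}\right)} = \sqrt{3637 + \left(- \frac{7254}{5} + \frac{2033}{1304}\right)} = \sqrt{3637 - \frac{9449051}{6520}} = \sqrt{\frac{14264189}{6520}} = \frac{\sqrt{23250628070}}{3260}$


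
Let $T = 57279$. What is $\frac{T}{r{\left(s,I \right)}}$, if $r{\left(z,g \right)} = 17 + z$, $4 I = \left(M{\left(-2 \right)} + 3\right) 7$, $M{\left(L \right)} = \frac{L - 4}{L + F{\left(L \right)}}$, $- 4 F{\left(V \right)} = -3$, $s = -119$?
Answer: $- \frac{19093}{34} \approx -561.56$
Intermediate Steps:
$F{\left(V \right)} = \frac{3}{4}$ ($F{\left(V \right)} = \left(- \frac{1}{4}\right) \left(-3\right) = \frac{3}{4}$)
$M{\left(L \right)} = \frac{-4 + L}{\frac{3}{4} + L}$ ($M{\left(L \right)} = \frac{L - 4}{L + \frac{3}{4}} = \frac{-4 + L}{\frac{3}{4} + L}$)
$I = \frac{273}{20}$ ($I = \frac{\left(\frac{4 \left(-4 - 2\right)}{3 + 4 \left(-2\right)} + 3\right) 7}{4} = \frac{\left(4 \frac{1}{3 - 8} \left(-6\right) + 3\right) 7}{4} = \frac{\left(4 \frac{1}{-5} \left(-6\right) + 3\right) 7}{4} = \frac{\left(4 \left(- \frac{1}{5}\right) \left(-6\right) + 3\right) 7}{4} = \frac{\left(\frac{24}{5} + 3\right) 7}{4} = \frac{\frac{39}{5} \cdot 7}{4} = \frac{1}{4} \cdot \frac{273}{5} = \frac{273}{20} \approx 13.65$)
$\frac{T}{r{\left(s,I \right)}} = \frac{57279}{17 - 119} = \frac{57279}{-102} = 57279 \left(- \frac{1}{102}\right) = - \frac{19093}{34}$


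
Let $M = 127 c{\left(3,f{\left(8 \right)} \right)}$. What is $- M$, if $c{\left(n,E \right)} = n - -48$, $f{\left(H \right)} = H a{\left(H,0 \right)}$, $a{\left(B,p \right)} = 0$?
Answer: $-6477$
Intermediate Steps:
$f{\left(H \right)} = 0$ ($f{\left(H \right)} = H 0 = 0$)
$c{\left(n,E \right)} = 48 + n$ ($c{\left(n,E \right)} = n + 48 = 48 + n$)
$M = 6477$ ($M = 127 \left(48 + 3\right) = 127 \cdot 51 = 6477$)
$- M = \left(-1\right) 6477 = -6477$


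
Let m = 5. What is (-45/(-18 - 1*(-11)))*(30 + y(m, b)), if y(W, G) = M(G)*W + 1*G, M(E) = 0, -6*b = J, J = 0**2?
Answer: 1350/7 ≈ 192.86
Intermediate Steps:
J = 0
b = 0 (b = -1/6*0 = 0)
y(W, G) = G (y(W, G) = 0*W + 1*G = 0 + G = G)
(-45/(-18 - 1*(-11)))*(30 + y(m, b)) = (-45/(-18 - 1*(-11)))*(30 + 0) = -45/(-18 + 11)*30 = -45/(-7)*30 = -45*(-1/7)*30 = (45/7)*30 = 1350/7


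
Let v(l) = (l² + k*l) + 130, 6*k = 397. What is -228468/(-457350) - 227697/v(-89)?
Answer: -103643237056/988866925 ≈ -104.81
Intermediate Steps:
k = 397/6 (k = (⅙)*397 = 397/6 ≈ 66.167)
v(l) = 130 + l² + 397*l/6 (v(l) = (l² + 397*l/6) + 130 = 130 + l² + 397*l/6)
-228468/(-457350) - 227697/v(-89) = -228468/(-457350) - 227697/(130 + (-89)² + (397/6)*(-89)) = -228468*(-1/457350) - 227697/(130 + 7921 - 35333/6) = 38078/76225 - 227697/12973/6 = 38078/76225 - 227697*6/12973 = 38078/76225 - 1366182/12973 = -103643237056/988866925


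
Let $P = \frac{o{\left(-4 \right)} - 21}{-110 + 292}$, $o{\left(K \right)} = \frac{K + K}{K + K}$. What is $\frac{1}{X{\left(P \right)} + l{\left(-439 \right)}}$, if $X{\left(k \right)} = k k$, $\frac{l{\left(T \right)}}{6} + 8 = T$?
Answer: $- \frac{8281}{22209542} \approx -0.00037286$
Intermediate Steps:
$l{\left(T \right)} = -48 + 6 T$
$o{\left(K \right)} = 1$ ($o{\left(K \right)} = \frac{2 K}{2 K} = 2 K \frac{1}{2 K} = 1$)
$P = - \frac{10}{91}$ ($P = \frac{1 - 21}{-110 + 292} = - \frac{20}{182} = \left(-20\right) \frac{1}{182} = - \frac{10}{91} \approx -0.10989$)
$X{\left(k \right)} = k^{2}$
$\frac{1}{X{\left(P \right)} + l{\left(-439 \right)}} = \frac{1}{\left(- \frac{10}{91}\right)^{2} + \left(-48 + 6 \left(-439\right)\right)} = \frac{1}{\frac{100}{8281} - 2682} = \frac{1}{- \frac{22209542}{8281}} = - \frac{8281}{22209542}$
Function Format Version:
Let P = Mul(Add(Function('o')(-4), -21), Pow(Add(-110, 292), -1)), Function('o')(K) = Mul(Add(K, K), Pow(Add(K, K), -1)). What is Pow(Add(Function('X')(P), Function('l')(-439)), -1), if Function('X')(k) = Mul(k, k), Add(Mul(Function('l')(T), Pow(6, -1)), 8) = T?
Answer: Rational(-8281, 22209542) ≈ -0.00037286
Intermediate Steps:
Function('l')(T) = Add(-48, Mul(6, T))
Function('o')(K) = 1 (Function('o')(K) = Mul(Mul(2, K), Pow(Mul(2, K), -1)) = Mul(Mul(2, K), Mul(Rational(1, 2), Pow(K, -1))) = 1)
P = Rational(-10, 91) (P = Mul(Add(1, -21), Pow(Add(-110, 292), -1)) = Mul(-20, Pow(182, -1)) = Mul(-20, Rational(1, 182)) = Rational(-10, 91) ≈ -0.10989)
Function('X')(k) = Pow(k, 2)
Pow(Add(Function('X')(P), Function('l')(-439)), -1) = Pow(Add(Pow(Rational(-10, 91), 2), Add(-48, Mul(6, -439))), -1) = Pow(Add(Rational(100, 8281), Add(-48, -2634)), -1) = Pow(Add(Rational(100, 8281), -2682), -1) = Pow(Rational(-22209542, 8281), -1) = Rational(-8281, 22209542)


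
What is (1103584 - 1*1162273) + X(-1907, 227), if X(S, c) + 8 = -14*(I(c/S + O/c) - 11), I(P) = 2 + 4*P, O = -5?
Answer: -25351322035/432889 ≈ -58563.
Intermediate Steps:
X(S, c) = 118 + 280/c - 56*c/S (X(S, c) = -8 - 14*((2 + 4*(c/S - 5/c)) - 11) = -8 - 14*((2 + 4*(-5/c + c/S)) - 11) = -8 - 14*((2 + (-20/c + 4*c/S)) - 11) = -8 - 14*((2 - 20/c + 4*c/S) - 11) = -8 - 14*(-9 - 20/c + 4*c/S) = -8 + (126 + 280/c - 56*c/S) = 118 + 280/c - 56*c/S)
(1103584 - 1*1162273) + X(-1907, 227) = (1103584 - 1*1162273) + (118 + 280/227 - 56*227/(-1907)) = (1103584 - 1162273) + (118 + 280*(1/227) - 56*227*(-1/1907)) = -58689 + (118 + 280/227 + 12712/1907) = -58689 + 54500486/432889 = -25351322035/432889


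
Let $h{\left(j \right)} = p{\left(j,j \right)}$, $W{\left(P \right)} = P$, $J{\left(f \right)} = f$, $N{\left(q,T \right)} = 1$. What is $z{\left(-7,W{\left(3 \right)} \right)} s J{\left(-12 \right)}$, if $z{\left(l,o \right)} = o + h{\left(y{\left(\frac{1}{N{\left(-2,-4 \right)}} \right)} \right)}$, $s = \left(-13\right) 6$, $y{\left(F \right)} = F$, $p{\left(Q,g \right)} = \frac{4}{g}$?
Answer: $6552$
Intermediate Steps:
$h{\left(j \right)} = \frac{4}{j}$
$s = -78$
$z{\left(l,o \right)} = 4 + o$ ($z{\left(l,o \right)} = o + \frac{4}{1^{-1}} = o + \frac{4}{1} = o + 4 \cdot 1 = o + 4 = 4 + o$)
$z{\left(-7,W{\left(3 \right)} \right)} s J{\left(-12 \right)} = \left(4 + 3\right) \left(-78\right) \left(-12\right) = 7 \left(-78\right) \left(-12\right) = \left(-546\right) \left(-12\right) = 6552$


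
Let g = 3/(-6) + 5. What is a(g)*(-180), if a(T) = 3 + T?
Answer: -1350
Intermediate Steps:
g = 9/2 (g = 3*(-⅙) + 5 = -½ + 5 = 9/2 ≈ 4.5000)
a(g)*(-180) = (3 + 9/2)*(-180) = (15/2)*(-180) = -1350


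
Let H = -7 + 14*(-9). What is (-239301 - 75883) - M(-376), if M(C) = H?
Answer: -315051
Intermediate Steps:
H = -133 (H = -7 - 126 = -133)
M(C) = -133
(-239301 - 75883) - M(-376) = (-239301 - 75883) - 1*(-133) = -315184 + 133 = -315051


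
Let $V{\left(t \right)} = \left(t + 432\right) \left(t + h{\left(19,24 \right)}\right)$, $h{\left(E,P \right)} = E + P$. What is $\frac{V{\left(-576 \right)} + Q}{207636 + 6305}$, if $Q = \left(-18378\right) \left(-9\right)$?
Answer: $\frac{242154}{213941} \approx 1.1319$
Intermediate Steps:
$V{\left(t \right)} = \left(43 + t\right) \left(432 + t\right)$ ($V{\left(t \right)} = \left(t + 432\right) \left(t + \left(19 + 24\right)\right) = \left(432 + t\right) \left(t + 43\right) = \left(432 + t\right) \left(43 + t\right) = \left(43 + t\right) \left(432 + t\right)$)
$Q = 165402$
$\frac{V{\left(-576 \right)} + Q}{207636 + 6305} = \frac{\left(18576 + \left(-576\right)^{2} + 475 \left(-576\right)\right) + 165402}{207636 + 6305} = \frac{\left(18576 + 331776 - 273600\right) + 165402}{213941} = \left(76752 + 165402\right) \frac{1}{213941} = 242154 \cdot \frac{1}{213941} = \frac{242154}{213941}$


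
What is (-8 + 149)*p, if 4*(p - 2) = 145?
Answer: 21573/4 ≈ 5393.3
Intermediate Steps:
p = 153/4 (p = 2 + (1/4)*145 = 2 + 145/4 = 153/4 ≈ 38.250)
(-8 + 149)*p = (-8 + 149)*(153/4) = 141*(153/4) = 21573/4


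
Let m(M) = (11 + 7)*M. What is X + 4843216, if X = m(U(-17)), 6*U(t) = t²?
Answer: 4844083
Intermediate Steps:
U(t) = t²/6
m(M) = 18*M
X = 867 (X = 18*((⅙)*(-17)²) = 18*((⅙)*289) = 18*(289/6) = 867)
X + 4843216 = 867 + 4843216 = 4844083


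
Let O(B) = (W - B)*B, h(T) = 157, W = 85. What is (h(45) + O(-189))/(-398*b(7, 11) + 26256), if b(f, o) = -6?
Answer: -51629/28644 ≈ -1.8024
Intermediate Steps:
O(B) = B*(85 - B) (O(B) = (85 - B)*B = B*(85 - B))
(h(45) + O(-189))/(-398*b(7, 11) + 26256) = (157 - 189*(85 - 1*(-189)))/(-398*(-6) + 26256) = (157 - 189*(85 + 189))/(2388 + 26256) = (157 - 189*274)/28644 = (157 - 51786)*(1/28644) = -51629*1/28644 = -51629/28644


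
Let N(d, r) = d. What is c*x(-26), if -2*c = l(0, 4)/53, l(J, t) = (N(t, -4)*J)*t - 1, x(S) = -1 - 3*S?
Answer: 77/106 ≈ 0.72641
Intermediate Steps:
l(J, t) = -1 + J*t² (l(J, t) = (t*J)*t - 1 = (J*t)*t - 1 = J*t² - 1 = -1 + J*t²)
c = 1/106 (c = -(-1 + 0*4²)/(2*53) = -(-1 + 0*16)/(2*53) = -(-1 + 0)/(2*53) = -(-1)/(2*53) = -½*(-1/53) = 1/106 ≈ 0.0094340)
c*x(-26) = (-1 - 3*(-26))/106 = (-1 + 78)/106 = (1/106)*77 = 77/106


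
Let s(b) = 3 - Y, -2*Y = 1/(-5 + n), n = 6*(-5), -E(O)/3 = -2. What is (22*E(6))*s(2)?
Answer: 13794/35 ≈ 394.11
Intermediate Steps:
E(O) = 6 (E(O) = -3*(-2) = 6)
n = -30
Y = 1/70 (Y = -1/(2*(-5 - 30)) = -1/2/(-35) = -1/2*(-1/35) = 1/70 ≈ 0.014286)
s(b) = 209/70 (s(b) = 3 - 1*1/70 = 3 - 1/70 = 209/70)
(22*E(6))*s(2) = (22*6)*(209/70) = 132*(209/70) = 13794/35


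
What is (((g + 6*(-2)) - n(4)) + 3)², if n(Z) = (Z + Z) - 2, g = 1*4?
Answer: 121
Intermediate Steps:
g = 4
n(Z) = -2 + 2*Z (n(Z) = 2*Z - 2 = -2 + 2*Z)
(((g + 6*(-2)) - n(4)) + 3)² = (((4 + 6*(-2)) - (-2 + 2*4)) + 3)² = (((4 - 12) - (-2 + 8)) + 3)² = ((-8 - 1*6) + 3)² = ((-8 - 6) + 3)² = (-14 + 3)² = (-11)² = 121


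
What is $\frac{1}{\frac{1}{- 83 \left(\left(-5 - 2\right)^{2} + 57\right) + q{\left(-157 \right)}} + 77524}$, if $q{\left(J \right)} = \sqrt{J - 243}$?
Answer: $\frac{6000761026098}{465202997105165201} + \frac{20 i}{465202997105165201} \approx 1.2899 \cdot 10^{-5} + 4.2992 \cdot 10^{-17} i$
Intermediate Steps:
$q{\left(J \right)} = \sqrt{-243 + J}$
$\frac{1}{\frac{1}{- 83 \left(\left(-5 - 2\right)^{2} + 57\right) + q{\left(-157 \right)}} + 77524} = \frac{1}{\frac{1}{- 83 \left(\left(-5 - 2\right)^{2} + 57\right) + \sqrt{-243 - 157}} + 77524} = \frac{1}{\frac{1}{- 83 \left(\left(-7\right)^{2} + 57\right) + \sqrt{-400}} + 77524} = \frac{1}{\frac{1}{- 83 \left(49 + 57\right) + 20 i} + 77524} = \frac{1}{\frac{1}{\left(-83\right) 106 + 20 i} + 77524} = \frac{1}{\frac{1}{-8798 + 20 i} + 77524} = \frac{1}{\frac{-8798 - 20 i}{77405204} + 77524} = \frac{1}{77524 + \frac{-8798 - 20 i}{77405204}}$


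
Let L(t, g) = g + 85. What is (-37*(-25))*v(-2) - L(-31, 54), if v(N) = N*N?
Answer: 3561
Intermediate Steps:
v(N) = N²
L(t, g) = 85 + g
(-37*(-25))*v(-2) - L(-31, 54) = -37*(-25)*(-2)² - (85 + 54) = 925*4 - 1*139 = 3700 - 139 = 3561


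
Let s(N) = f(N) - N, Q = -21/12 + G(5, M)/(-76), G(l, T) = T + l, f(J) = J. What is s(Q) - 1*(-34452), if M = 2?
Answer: 34452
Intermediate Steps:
Q = -35/19 (Q = -21/12 + (2 + 5)/(-76) = -21*1/12 + 7*(-1/76) = -7/4 - 7/76 = -35/19 ≈ -1.8421)
s(N) = 0 (s(N) = N - N = 0)
s(Q) - 1*(-34452) = 0 - 1*(-34452) = 0 + 34452 = 34452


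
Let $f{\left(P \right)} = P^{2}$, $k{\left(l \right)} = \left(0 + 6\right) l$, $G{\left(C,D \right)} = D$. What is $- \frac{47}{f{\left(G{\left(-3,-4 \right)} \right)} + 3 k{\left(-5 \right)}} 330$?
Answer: $\frac{7755}{37} \approx 209.59$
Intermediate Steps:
$k{\left(l \right)} = 6 l$
$- \frac{47}{f{\left(G{\left(-3,-4 \right)} \right)} + 3 k{\left(-5 \right)}} 330 = - \frac{47}{\left(-4\right)^{2} + 3 \cdot 6 \left(-5\right)} 330 = - \frac{47}{16 + 3 \left(-30\right)} 330 = - \frac{47}{16 - 90} \cdot 330 = - \frac{47}{-74} \cdot 330 = \left(-47\right) \left(- \frac{1}{74}\right) 330 = \frac{47}{74} \cdot 330 = \frac{7755}{37}$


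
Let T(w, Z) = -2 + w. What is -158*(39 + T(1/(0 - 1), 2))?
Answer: -5688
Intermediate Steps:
-158*(39 + T(1/(0 - 1), 2)) = -158*(39 + (-2 + 1/(0 - 1))) = -158*(39 + (-2 + 1/(-1))) = -158*(39 + (-2 - 1)) = -158*(39 - 3) = -158*36 = -5688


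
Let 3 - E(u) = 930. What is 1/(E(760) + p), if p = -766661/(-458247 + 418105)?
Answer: -40142/36444973 ≈ -0.0011014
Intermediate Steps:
E(u) = -927 (E(u) = 3 - 1*930 = 3 - 930 = -927)
p = 766661/40142 (p = -766661/(-40142) = -766661*(-1/40142) = 766661/40142 ≈ 19.099)
1/(E(760) + p) = 1/(-927 + 766661/40142) = 1/(-36444973/40142) = -40142/36444973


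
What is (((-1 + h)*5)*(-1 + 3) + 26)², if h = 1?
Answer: 676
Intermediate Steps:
(((-1 + h)*5)*(-1 + 3) + 26)² = (((-1 + 1)*5)*(-1 + 3) + 26)² = ((0*5)*2 + 26)² = (0*2 + 26)² = (0 + 26)² = 26² = 676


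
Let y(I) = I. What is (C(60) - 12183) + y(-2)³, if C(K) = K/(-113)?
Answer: -1377643/113 ≈ -12192.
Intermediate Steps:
C(K) = -K/113 (C(K) = K*(-1/113) = -K/113)
(C(60) - 12183) + y(-2)³ = (-1/113*60 - 12183) + (-2)³ = (-60/113 - 12183) - 8 = -1376739/113 - 8 = -1377643/113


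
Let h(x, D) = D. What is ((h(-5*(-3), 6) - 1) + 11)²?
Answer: 256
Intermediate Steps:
((h(-5*(-3), 6) - 1) + 11)² = ((6 - 1) + 11)² = (5 + 11)² = 16² = 256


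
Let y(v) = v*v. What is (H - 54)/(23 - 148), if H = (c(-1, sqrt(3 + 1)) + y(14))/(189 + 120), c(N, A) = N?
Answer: 5497/12875 ≈ 0.42695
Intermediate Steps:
y(v) = v**2
H = 65/103 (H = (-1 + 14**2)/(189 + 120) = (-1 + 196)/309 = 195*(1/309) = 65/103 ≈ 0.63107)
(H - 54)/(23 - 148) = (65/103 - 54)/(23 - 148) = -5497/103/(-125) = -5497/103*(-1/125) = 5497/12875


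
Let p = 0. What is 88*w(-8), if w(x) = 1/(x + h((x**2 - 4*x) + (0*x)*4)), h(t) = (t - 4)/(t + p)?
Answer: -2112/169 ≈ -12.497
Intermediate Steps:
h(t) = (-4 + t)/t (h(t) = (t - 4)/(t + 0) = (-4 + t)/t)
w(x) = 1/(x + (-4 + x**2 - 4*x)/(x**2 - 4*x)) (w(x) = 1/(x + (-4 + ((x**2 - 4*x) + (0*x)*4))/((x**2 - 4*x) + (0*x)*4)) = 1/(x + (-4 + ((x**2 - 4*x) + 0*4))/((x**2 - 4*x) + 0*4)) = 1/(x + (-4 + ((x**2 - 4*x) + 0))/((x**2 - 4*x) + 0)) = 1/(x + (-4 + (x**2 - 4*x))/(x**2 - 4*x)) = 1/(x + (-4 + x**2 - 4*x)/(x**2 - 4*x)))
88*w(-8) = 88*(-8*(-4 - 8)/(-4 - 8*(-4 - 8) + (-8)**2*(-4 - 8))) = 88*(-8*(-12)/(-4 - 8*(-12) + 64*(-12))) = 88*(-8*(-12)/(-4 + 96 - 768)) = 88*(-8*(-12)/(-676)) = 88*(-8*(-1/676)*(-12)) = 88*(-24/169) = -2112/169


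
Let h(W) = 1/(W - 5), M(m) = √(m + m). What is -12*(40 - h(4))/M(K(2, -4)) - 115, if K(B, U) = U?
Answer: -115 + 123*I*√2 ≈ -115.0 + 173.95*I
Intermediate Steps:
M(m) = √2*√m (M(m) = √(2*m) = √2*√m)
h(W) = 1/(-5 + W)
-12*(40 - h(4))/M(K(2, -4)) - 115 = -12*(40 - 1/(-5 + 4))/(√2*√(-4)) - 115 = -12*(40 - 1/(-1))/(√2*(2*I)) - 115 = -12*(40 - 1*(-1))/(2*I*√2) - 115 = -12*(40 + 1)*(-I*√2/4) - 115 = -492*(-I*√2/4) - 115 = -(-123)*I*√2 - 115 = 123*I*√2 - 115 = -115 + 123*I*√2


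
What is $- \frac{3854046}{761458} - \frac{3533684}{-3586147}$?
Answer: $- \frac{5565211774745}{1365350161163} \approx -4.076$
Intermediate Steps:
$- \frac{3854046}{761458} - \frac{3533684}{-3586147} = \left(-3854046\right) \frac{1}{761458} - - \frac{3533684}{3586147} = - \frac{1927023}{380729} + \frac{3533684}{3586147} = - \frac{5565211774745}{1365350161163}$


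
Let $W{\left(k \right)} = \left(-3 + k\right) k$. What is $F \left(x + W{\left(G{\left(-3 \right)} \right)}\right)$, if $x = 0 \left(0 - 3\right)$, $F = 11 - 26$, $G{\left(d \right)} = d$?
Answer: $-270$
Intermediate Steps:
$W{\left(k \right)} = k \left(-3 + k\right)$
$F = -15$ ($F = 11 - 26 = -15$)
$x = 0$ ($x = 0 \left(-3\right) = 0$)
$F \left(x + W{\left(G{\left(-3 \right)} \right)}\right) = - 15 \left(0 - 3 \left(-3 - 3\right)\right) = - 15 \left(0 - -18\right) = - 15 \left(0 + 18\right) = \left(-15\right) 18 = -270$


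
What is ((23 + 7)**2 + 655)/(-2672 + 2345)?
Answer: -1555/327 ≈ -4.7553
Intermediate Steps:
((23 + 7)**2 + 655)/(-2672 + 2345) = (30**2 + 655)/(-327) = (900 + 655)*(-1/327) = 1555*(-1/327) = -1555/327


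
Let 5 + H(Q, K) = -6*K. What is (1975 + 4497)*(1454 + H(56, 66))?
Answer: 6815016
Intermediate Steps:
H(Q, K) = -5 - 6*K
(1975 + 4497)*(1454 + H(56, 66)) = (1975 + 4497)*(1454 + (-5 - 6*66)) = 6472*(1454 + (-5 - 396)) = 6472*(1454 - 401) = 6472*1053 = 6815016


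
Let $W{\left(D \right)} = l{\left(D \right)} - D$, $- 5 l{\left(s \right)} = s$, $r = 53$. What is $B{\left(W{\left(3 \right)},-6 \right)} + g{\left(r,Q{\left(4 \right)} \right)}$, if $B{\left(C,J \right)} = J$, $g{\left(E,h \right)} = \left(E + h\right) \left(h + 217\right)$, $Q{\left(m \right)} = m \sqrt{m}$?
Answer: $13719$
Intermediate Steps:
$l{\left(s \right)} = - \frac{s}{5}$
$Q{\left(m \right)} = m^{\frac{3}{2}}$
$W{\left(D \right)} = - \frac{6 D}{5}$ ($W{\left(D \right)} = - \frac{D}{5} - D = - \frac{6 D}{5}$)
$g{\left(E,h \right)} = \left(217 + h\right) \left(E + h\right)$ ($g{\left(E,h \right)} = \left(E + h\right) \left(217 + h\right) = \left(217 + h\right) \left(E + h\right)$)
$B{\left(W{\left(3 \right)},-6 \right)} + g{\left(r,Q{\left(4 \right)} \right)} = -6 + \left(\left(4^{\frac{3}{2}}\right)^{2} + 217 \cdot 53 + 217 \cdot 4^{\frac{3}{2}} + 53 \cdot 4^{\frac{3}{2}}\right) = -6 + \left(8^{2} + 11501 + 217 \cdot 8 + 53 \cdot 8\right) = -6 + \left(64 + 11501 + 1736 + 424\right) = -6 + 13725 = 13719$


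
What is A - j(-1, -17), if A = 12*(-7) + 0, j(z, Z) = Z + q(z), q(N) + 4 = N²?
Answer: -64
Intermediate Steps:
q(N) = -4 + N²
j(z, Z) = -4 + Z + z² (j(z, Z) = Z + (-4 + z²) = -4 + Z + z²)
A = -84 (A = -84 + 0 = -84)
A - j(-1, -17) = -84 - (-4 - 17 + (-1)²) = -84 - (-4 - 17 + 1) = -84 - 1*(-20) = -84 + 20 = -64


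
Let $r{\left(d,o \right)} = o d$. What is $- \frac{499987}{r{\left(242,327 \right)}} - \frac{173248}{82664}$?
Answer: $- \frac{6880091575}{817691622} \approx -8.414$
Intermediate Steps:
$r{\left(d,o \right)} = d o$
$- \frac{499987}{r{\left(242,327 \right)}} - \frac{173248}{82664} = - \frac{499987}{242 \cdot 327} - \frac{173248}{82664} = - \frac{499987}{79134} - \frac{21656}{10333} = - \frac{6880091575}{817691622}$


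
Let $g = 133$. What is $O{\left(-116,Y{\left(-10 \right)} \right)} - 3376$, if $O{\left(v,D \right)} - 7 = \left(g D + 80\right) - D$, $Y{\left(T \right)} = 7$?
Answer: $-2365$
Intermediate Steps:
$O{\left(v,D \right)} = 87 + 132 D$ ($O{\left(v,D \right)} = 7 + \left(\left(133 D + 80\right) - D\right) = 7 + \left(\left(80 + 133 D\right) - D\right) = 7 + \left(80 + 132 D\right) = 87 + 132 D$)
$O{\left(-116,Y{\left(-10 \right)} \right)} - 3376 = \left(87 + 132 \cdot 7\right) - 3376 = \left(87 + 924\right) - 3376 = 1011 - 3376 = -2365$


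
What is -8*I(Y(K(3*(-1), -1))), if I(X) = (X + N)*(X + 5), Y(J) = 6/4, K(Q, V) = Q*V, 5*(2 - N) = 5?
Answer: -130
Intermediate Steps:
N = 1 (N = 2 - ⅕*5 = 2 - 1 = 1)
Y(J) = 3/2 (Y(J) = 6*(¼) = 3/2)
I(X) = (1 + X)*(5 + X) (I(X) = (X + 1)*(X + 5) = (1 + X)*(5 + X))
-8*I(Y(K(3*(-1), -1))) = -8*(5 + (3/2)² + 6*(3/2)) = -8*(5 + 9/4 + 9) = -8*65/4 = -130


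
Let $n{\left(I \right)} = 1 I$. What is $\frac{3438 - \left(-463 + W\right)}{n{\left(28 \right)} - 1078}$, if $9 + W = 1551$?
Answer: $- \frac{337}{150} \approx -2.2467$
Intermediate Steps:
$W = 1542$ ($W = -9 + 1551 = 1542$)
$n{\left(I \right)} = I$
$\frac{3438 - \left(-463 + W\right)}{n{\left(28 \right)} - 1078} = \frac{3438 + \left(463 - 1542\right)}{28 - 1078} = \frac{3438 + \left(463 - 1542\right)}{-1050} = \left(3438 - 1079\right) \left(- \frac{1}{1050}\right) = 2359 \left(- \frac{1}{1050}\right) = - \frac{337}{150}$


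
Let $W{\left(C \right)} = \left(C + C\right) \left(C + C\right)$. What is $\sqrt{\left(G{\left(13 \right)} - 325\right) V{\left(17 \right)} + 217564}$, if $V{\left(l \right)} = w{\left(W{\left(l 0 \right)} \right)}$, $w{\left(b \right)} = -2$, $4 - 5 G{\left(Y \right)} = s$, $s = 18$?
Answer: $\frac{\sqrt{5455490}}{5} \approx 467.14$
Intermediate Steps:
$G{\left(Y \right)} = - \frac{14}{5}$ ($G{\left(Y \right)} = \frac{4}{5} - \frac{18}{5} = - \frac{14}{5}$)
$W{\left(C \right)} = 4 C^{2}$ ($W{\left(C \right)} = 2 C 2 C = 4 C^{2}$)
$V{\left(l \right)} = -2$
$\sqrt{\left(G{\left(13 \right)} - 325\right) V{\left(17 \right)} + 217564} = \sqrt{\left(- \frac{14}{5} - 325\right) \left(-2\right) + 217564} = \sqrt{\left(- \frac{1639}{5}\right) \left(-2\right) + 217564} = \sqrt{\frac{3278}{5} + 217564} = \sqrt{\frac{1091098}{5}} = \frac{\sqrt{5455490}}{5}$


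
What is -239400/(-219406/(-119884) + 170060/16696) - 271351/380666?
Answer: -172740238734595211/8669767503826 ≈ -19924.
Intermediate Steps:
-239400/(-219406/(-119884) + 170060/16696) - 271351/380666 = -239400/(-219406*(-1/119884) + 170060*(1/16696)) - 271351*1/380666 = -239400/(109703/59942 + 42515/4174) - 271351/380666 = -239400/751583613/62549477 - 271351/380666 = -239400*62549477/751583613 - 271351/380666 = -4991448264600/250527871 - 271351/380666 = -172740238734595211/8669767503826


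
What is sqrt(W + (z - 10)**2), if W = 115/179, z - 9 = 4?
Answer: sqrt(308954)/179 ≈ 3.1052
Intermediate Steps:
z = 13 (z = 9 + 4 = 13)
W = 115/179 (W = 115*(1/179) = 115/179 ≈ 0.64246)
sqrt(W + (z - 10)**2) = sqrt(115/179 + (13 - 10)**2) = sqrt(115/179 + 3**2) = sqrt(115/179 + 9) = sqrt(1726/179) = sqrt(308954)/179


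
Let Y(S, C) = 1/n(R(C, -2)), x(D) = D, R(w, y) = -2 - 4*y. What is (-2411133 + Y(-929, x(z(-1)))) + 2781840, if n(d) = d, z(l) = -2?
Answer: 2224243/6 ≈ 3.7071e+5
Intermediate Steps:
Y(S, C) = ⅙ (Y(S, C) = 1/(-2 - 4*(-2)) = 1/(-2 + 8) = 1/6 = ⅙)
(-2411133 + Y(-929, x(z(-1)))) + 2781840 = (-2411133 + ⅙) + 2781840 = -14466797/6 + 2781840 = 2224243/6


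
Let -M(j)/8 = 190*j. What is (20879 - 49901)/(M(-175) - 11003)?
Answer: -9674/84999 ≈ -0.11381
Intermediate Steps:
M(j) = -1520*j
(20879 - 49901)/(M(-175) - 11003) = (20879 - 49901)/(-1520*(-175) - 11003) = -29022/(266000 - 11003) = -29022/254997 = -29022*1/254997 = -9674/84999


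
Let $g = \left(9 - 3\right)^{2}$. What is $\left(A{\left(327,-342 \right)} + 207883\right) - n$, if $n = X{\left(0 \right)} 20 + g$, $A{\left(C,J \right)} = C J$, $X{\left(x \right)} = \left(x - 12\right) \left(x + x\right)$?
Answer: $96013$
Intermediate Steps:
$g = 36$ ($g = 6^{2} = 36$)
$X{\left(x \right)} = 2 x \left(-12 + x\right)$ ($X{\left(x \right)} = \left(-12 + x\right) 2 x = 2 x \left(-12 + x\right)$)
$n = 36$ ($n = 2 \cdot 0 \left(-12 + 0\right) 20 + 36 = 2 \cdot 0 \left(-12\right) 20 + 36 = 0 \cdot 20 + 36 = 0 + 36 = 36$)
$\left(A{\left(327,-342 \right)} + 207883\right) - n = \left(327 \left(-342\right) + 207883\right) - 36 = \left(-111834 + 207883\right) - 36 = 96049 - 36 = 96013$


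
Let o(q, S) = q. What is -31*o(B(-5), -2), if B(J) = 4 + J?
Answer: 31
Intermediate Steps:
-31*o(B(-5), -2) = -31*(4 - 5) = -31*(-1) = 31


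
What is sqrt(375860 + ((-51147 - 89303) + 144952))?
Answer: sqrt(380362) ≈ 616.74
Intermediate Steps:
sqrt(375860 + ((-51147 - 89303) + 144952)) = sqrt(375860 + (-140450 + 144952)) = sqrt(375860 + 4502) = sqrt(380362)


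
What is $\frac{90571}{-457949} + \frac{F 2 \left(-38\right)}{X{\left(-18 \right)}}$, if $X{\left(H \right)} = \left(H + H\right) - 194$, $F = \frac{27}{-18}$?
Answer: $- \frac{36518758}{52664135} \approx -0.69343$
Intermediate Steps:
$F = - \frac{3}{2}$ ($F = 27 \left(- \frac{1}{18}\right) = - \frac{3}{2} \approx -1.5$)
$X{\left(H \right)} = -194 + 2 H$ ($X{\left(H \right)} = 2 H - 194 = -194 + 2 H$)
$\frac{90571}{-457949} + \frac{F 2 \left(-38\right)}{X{\left(-18 \right)}} = \frac{90571}{-457949} + \frac{\left(- \frac{3}{2}\right) 2 \left(-38\right)}{-194 + 2 \left(-18\right)} = 90571 \left(- \frac{1}{457949}\right) + \frac{\left(-3\right) \left(-38\right)}{-194 - 36} = - \frac{90571}{457949} + \frac{114}{-230} = - \frac{90571}{457949} + 114 \left(- \frac{1}{230}\right) = - \frac{90571}{457949} - \frac{57}{115} = - \frac{36518758}{52664135}$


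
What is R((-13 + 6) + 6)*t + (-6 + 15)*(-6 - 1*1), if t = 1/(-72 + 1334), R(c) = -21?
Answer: -79527/1262 ≈ -63.017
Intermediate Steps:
t = 1/1262 ≈ 0.00079239
R((-13 + 6) + 6)*t + (-6 + 15)*(-6 - 1*1) = -21*1/1262 + (-6 + 15)*(-6 - 1*1) = -21/1262 + 9*(-6 - 1) = -21/1262 + 9*(-7) = -21/1262 - 63 = -79527/1262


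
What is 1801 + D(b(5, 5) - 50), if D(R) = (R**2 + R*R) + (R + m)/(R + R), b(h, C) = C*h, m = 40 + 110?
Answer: 6097/2 ≈ 3048.5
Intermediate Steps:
m = 150
D(R) = 2*R**2 + (150 + R)/(2*R) (D(R) = (R**2 + R*R) + (R + 150)/(R + R) = (R**2 + R**2) + (150 + R)/((2*R)) = 2*R**2 + (150 + R)*(1/(2*R)) = 2*R**2 + (150 + R)/(2*R))
1801 + D(b(5, 5) - 50) = 1801 + (150 + (5*5 - 50) + 4*(5*5 - 50)**3)/(2*(5*5 - 50)) = 1801 + (150 + (25 - 50) + 4*(25 - 50)**3)/(2*(25 - 50)) = 1801 + (1/2)*(150 - 25 + 4*(-25)**3)/(-25) = 1801 + (1/2)*(-1/25)*(150 - 25 + 4*(-15625)) = 1801 + (1/2)*(-1/25)*(150 - 25 - 62500) = 1801 + (1/2)*(-1/25)*(-62375) = 1801 + 2495/2 = 6097/2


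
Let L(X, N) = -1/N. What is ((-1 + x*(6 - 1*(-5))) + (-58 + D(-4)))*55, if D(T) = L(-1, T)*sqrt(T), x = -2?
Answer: -4455 + 55*I/2 ≈ -4455.0 + 27.5*I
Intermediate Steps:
D(T) = -1/sqrt(T) (D(T) = (-1/T)*sqrt(T) = -1/sqrt(T))
((-1 + x*(6 - 1*(-5))) + (-58 + D(-4)))*55 = ((-1 - 2*(6 - 1*(-5))) + (-58 - 1/sqrt(-4)))*55 = ((-1 - 2*(6 + 5)) + (-58 - (-1)*I/2))*55 = ((-1 - 2*11) + (-58 + I/2))*55 = ((-1 - 22) + (-58 + I/2))*55 = (-23 + (-58 + I/2))*55 = (-81 + I/2)*55 = -4455 + 55*I/2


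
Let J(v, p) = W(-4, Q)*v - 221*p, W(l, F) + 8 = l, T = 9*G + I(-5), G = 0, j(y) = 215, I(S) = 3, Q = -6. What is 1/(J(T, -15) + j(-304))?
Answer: 1/3494 ≈ 0.00028620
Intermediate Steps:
T = 3 (T = 9*0 + 3 = 0 + 3 = 3)
W(l, F) = -8 + l
J(v, p) = -221*p - 12*v (J(v, p) = (-8 - 4)*v - 221*p = -12*v - 221*p = -221*p - 12*v)
1/(J(T, -15) + j(-304)) = 1/((-221*(-15) - 12*3) + 215) = 1/((3315 - 36) + 215) = 1/(3279 + 215) = 1/3494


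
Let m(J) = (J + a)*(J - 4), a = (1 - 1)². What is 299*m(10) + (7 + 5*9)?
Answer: 17992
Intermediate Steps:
a = 0 (a = 0² = 0)
m(J) = J*(-4 + J) (m(J) = (J + 0)*(J - 4) = J*(-4 + J))
299*m(10) + (7 + 5*9) = 299*(10*(-4 + 10)) + (7 + 5*9) = 299*(10*6) + (7 + 45) = 299*60 + 52 = 17940 + 52 = 17992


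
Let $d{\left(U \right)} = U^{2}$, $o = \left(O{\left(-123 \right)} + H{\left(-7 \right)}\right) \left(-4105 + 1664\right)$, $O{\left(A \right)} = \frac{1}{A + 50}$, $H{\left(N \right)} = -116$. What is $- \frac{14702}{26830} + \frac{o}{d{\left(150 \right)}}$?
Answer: $\frac{5894488523}{489647500} \approx 12.038$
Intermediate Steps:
$O{\left(A \right)} = \frac{1}{50 + A}$
$o = \frac{20672829}{73}$ ($o = \left(\frac{1}{50 - 123} - 116\right) \left(-4105 + 1664\right) = \left(\frac{1}{-73} - 116\right) \left(-2441\right) = \left(- \frac{1}{73} - 116\right) \left(-2441\right) = \left(- \frac{8469}{73}\right) \left(-2441\right) = \frac{20672829}{73} \approx 2.8319 \cdot 10^{5}$)
$- \frac{14702}{26830} + \frac{o}{d{\left(150 \right)}} = - \frac{14702}{26830} + \frac{20672829}{73 \cdot 150^{2}} = \left(-14702\right) \frac{1}{26830} + \frac{20672829}{73 \cdot 22500} = - \frac{7351}{13415} + \frac{20672829}{73} \cdot \frac{1}{22500} = - \frac{7351}{13415} + \frac{2296981}{182500} = \frac{5894488523}{489647500}$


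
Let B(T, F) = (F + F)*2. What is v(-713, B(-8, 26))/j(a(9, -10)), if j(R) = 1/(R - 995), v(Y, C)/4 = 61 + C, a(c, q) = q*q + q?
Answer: -597300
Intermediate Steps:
a(c, q) = q + q**2 (a(c, q) = q**2 + q = q + q**2)
B(T, F) = 4*F (B(T, F) = (2*F)*2 = 4*F)
v(Y, C) = 244 + 4*C (v(Y, C) = 4*(61 + C) = 244 + 4*C)
j(R) = 1/(-995 + R)
v(-713, B(-8, 26))/j(a(9, -10)) = (244 + 4*(4*26))/(1/(-995 - 10*(1 - 10))) = (244 + 4*104)/(1/(-995 - 10*(-9))) = (244 + 416)/(1/(-995 + 90)) = 660/(1/(-905)) = 660/(-1/905) = 660*(-905) = -597300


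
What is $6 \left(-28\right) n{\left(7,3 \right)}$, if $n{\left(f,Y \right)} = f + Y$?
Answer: $-1680$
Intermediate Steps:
$n{\left(f,Y \right)} = Y + f$
$6 \left(-28\right) n{\left(7,3 \right)} = 6 \left(-28\right) \left(3 + 7\right) = \left(-168\right) 10 = -1680$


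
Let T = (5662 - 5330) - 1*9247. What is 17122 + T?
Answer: 8207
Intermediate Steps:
T = -8915 (T = 332 - 9247 = -8915)
17122 + T = 17122 - 8915 = 8207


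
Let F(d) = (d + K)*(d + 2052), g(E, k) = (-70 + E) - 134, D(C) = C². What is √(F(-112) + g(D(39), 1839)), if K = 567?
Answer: √884017 ≈ 940.22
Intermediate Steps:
g(E, k) = -204 + E
F(d) = (567 + d)*(2052 + d) (F(d) = (d + 567)*(d + 2052) = (567 + d)*(2052 + d))
√(F(-112) + g(D(39), 1839)) = √((1163484 + (-112)² + 2619*(-112)) + (-204 + 39²)) = √((1163484 + 12544 - 293328) + (-204 + 1521)) = √(882700 + 1317) = √884017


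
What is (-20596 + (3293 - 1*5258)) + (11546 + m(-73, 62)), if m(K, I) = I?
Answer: -10953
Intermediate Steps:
(-20596 + (3293 - 1*5258)) + (11546 + m(-73, 62)) = (-20596 + (3293 - 1*5258)) + (11546 + 62) = (-20596 + (3293 - 5258)) + 11608 = (-20596 - 1965) + 11608 = -22561 + 11608 = -10953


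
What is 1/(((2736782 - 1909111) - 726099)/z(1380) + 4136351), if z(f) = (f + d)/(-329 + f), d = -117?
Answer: 1263/5330963485 ≈ 2.3692e-7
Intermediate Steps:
z(f) = (-117 + f)/(-329 + f) (z(f) = (f - 117)/(-329 + f) = (-117 + f)/(-329 + f))
1/(((2736782 - 1909111) - 726099)/z(1380) + 4136351) = 1/(((2736782 - 1909111) - 726099)/(((-117 + 1380)/(-329 + 1380))) + 4136351) = 1/((827671 - 726099)/((1263/1051)) + 4136351) = 1/(101572/(((1/1051)*1263)) + 4136351) = 1/(101572/(1263/1051) + 4136351) = 1/(101572*(1051/1263) + 4136351) = 1/(106752172/1263 + 4136351) = 1/(5330963485/1263) = 1263/5330963485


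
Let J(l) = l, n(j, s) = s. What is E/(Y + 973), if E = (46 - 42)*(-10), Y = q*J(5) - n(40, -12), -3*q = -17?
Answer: -3/76 ≈ -0.039474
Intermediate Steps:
q = 17/3 (q = -⅓*(-17) = 17/3 ≈ 5.6667)
Y = 121/3 (Y = (17/3)*5 - 1*(-12) = 85/3 + 12 = 121/3 ≈ 40.333)
E = -40 (E = 4*(-10) = -40)
E/(Y + 973) = -40/(121/3 + 973) = -40/3040/3 = -40*3/3040 = -3/76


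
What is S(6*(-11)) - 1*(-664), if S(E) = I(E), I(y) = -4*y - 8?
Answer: 920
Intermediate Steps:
I(y) = -8 - 4*y
S(E) = -8 - 4*E
S(6*(-11)) - 1*(-664) = (-8 - 24*(-11)) - 1*(-664) = (-8 - 4*(-66)) + 664 = (-8 + 264) + 664 = 256 + 664 = 920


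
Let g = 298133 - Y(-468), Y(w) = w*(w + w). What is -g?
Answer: 139915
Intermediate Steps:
Y(w) = 2*w**2 (Y(w) = w*(2*w) = 2*w**2)
g = -139915 (g = 298133 - 2*(-468)**2 = 298133 - 2*219024 = 298133 - 1*438048 = 298133 - 438048 = -139915)
-g = -1*(-139915) = 139915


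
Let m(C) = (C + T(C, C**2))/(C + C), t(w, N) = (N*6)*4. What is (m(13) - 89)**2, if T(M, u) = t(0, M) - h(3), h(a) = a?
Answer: 992016/169 ≈ 5869.9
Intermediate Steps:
t(w, N) = 24*N (t(w, N) = (6*N)*4 = 24*N)
T(M, u) = -3 + 24*M (T(M, u) = 24*M - 1*3 = 24*M - 3 = -3 + 24*M)
m(C) = (-3 + 25*C)/(2*C) (m(C) = (C + (-3 + 24*C))/(C + C) = (-3 + 25*C)/((2*C)) = (-3 + 25*C)*(1/(2*C)) = (-3 + 25*C)/(2*C))
(m(13) - 89)**2 = ((1/2)*(-3 + 25*13)/13 - 89)**2 = ((1/2)*(1/13)*(-3 + 325) - 89)**2 = ((1/2)*(1/13)*322 - 89)**2 = (161/13 - 89)**2 = (-996/13)**2 = 992016/169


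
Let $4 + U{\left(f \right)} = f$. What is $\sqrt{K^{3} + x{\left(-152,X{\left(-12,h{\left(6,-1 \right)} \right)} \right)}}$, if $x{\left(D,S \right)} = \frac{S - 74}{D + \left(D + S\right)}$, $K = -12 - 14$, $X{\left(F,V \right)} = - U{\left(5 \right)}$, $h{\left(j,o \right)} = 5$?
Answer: $\frac{i \sqrt{65399381}}{61} \approx 132.57 i$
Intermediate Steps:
$U{\left(f \right)} = -4 + f$
$X{\left(F,V \right)} = -1$ ($X{\left(F,V \right)} = - (-4 + 5) = \left(-1\right) 1 = -1$)
$K = -26$ ($K = -12 - 14 = -26$)
$x{\left(D,S \right)} = \frac{-74 + S}{S + 2 D}$
$\sqrt{K^{3} + x{\left(-152,X{\left(-12,h{\left(6,-1 \right)} \right)} \right)}} = \sqrt{\left(-26\right)^{3} + \frac{-74 - 1}{-1 + 2 \left(-152\right)}} = \sqrt{-17576 + \frac{1}{-1 - 304} \left(-75\right)} = \sqrt{-17576 + \frac{1}{-305} \left(-75\right)} = \sqrt{-17576 - - \frac{15}{61}} = \sqrt{-17576 + \frac{15}{61}} = \sqrt{- \frac{1072121}{61}} = \frac{i \sqrt{65399381}}{61}$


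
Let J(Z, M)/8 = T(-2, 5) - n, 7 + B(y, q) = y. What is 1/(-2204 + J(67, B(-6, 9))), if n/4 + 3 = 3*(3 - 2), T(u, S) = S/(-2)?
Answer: -1/2224 ≈ -0.00044964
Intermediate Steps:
B(y, q) = -7 + y
T(u, S) = -S/2 (T(u, S) = S*(-1/2) = -S/2)
n = 0 (n = -12 + 4*(3*(3 - 2)) = -12 + 4*(3*1) = -12 + 4*3 = -12 + 12 = 0)
J(Z, M) = -20 (J(Z, M) = 8*(-1/2*5 - 1*0) = 8*(-5/2 + 0) = 8*(-5/2) = -20)
1/(-2204 + J(67, B(-6, 9))) = 1/(-2204 - 20) = 1/(-2224) = -1/2224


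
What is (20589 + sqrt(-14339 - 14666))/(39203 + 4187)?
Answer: 20589/43390 + I*sqrt(29005)/43390 ≈ 0.47451 + 0.0039251*I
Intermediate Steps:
(20589 + sqrt(-14339 - 14666))/(39203 + 4187) = (20589 + sqrt(-29005))/43390 = (20589 + I*sqrt(29005))*(1/43390) = 20589/43390 + I*sqrt(29005)/43390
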